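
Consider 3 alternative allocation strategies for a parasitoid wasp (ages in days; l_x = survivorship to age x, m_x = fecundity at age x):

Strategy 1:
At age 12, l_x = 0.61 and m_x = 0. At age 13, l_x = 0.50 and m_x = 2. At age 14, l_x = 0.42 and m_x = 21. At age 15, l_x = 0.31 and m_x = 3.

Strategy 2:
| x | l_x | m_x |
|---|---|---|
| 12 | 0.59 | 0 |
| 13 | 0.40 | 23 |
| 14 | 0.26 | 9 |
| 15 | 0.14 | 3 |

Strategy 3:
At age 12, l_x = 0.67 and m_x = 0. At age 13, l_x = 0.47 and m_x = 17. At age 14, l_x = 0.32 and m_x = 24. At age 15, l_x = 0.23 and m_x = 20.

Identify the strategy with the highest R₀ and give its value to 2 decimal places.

Strategy 1: R₀ = 0.61×0 + 0.50×2 + 0.42×21 + 0.31×3 = 10.7500
Strategy 2: R₀ = 0.59×0 + 0.40×23 + 0.26×9 + 0.14×3 = 11.9600
Strategy 3: R₀ = 0.67×0 + 0.47×17 + 0.32×24 + 0.23×20 = 20.2700
Highest R₀: strategy 3 with 20.2700.

20.27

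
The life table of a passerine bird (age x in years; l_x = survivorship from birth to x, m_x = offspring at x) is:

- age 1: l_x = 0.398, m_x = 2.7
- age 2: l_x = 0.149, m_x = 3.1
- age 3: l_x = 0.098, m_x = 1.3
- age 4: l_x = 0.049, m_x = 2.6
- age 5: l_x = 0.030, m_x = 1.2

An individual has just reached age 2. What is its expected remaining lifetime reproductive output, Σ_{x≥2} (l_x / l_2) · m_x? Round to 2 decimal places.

5.05

l_2 = 0.149. Conditional survival from age 2 to x is l_x / l_2.
  x=2: (0.149/0.149) × 3.1 = 3.1000
  x=3: (0.098/0.149) × 1.3 = 0.8550
  x=4: (0.049/0.149) × 2.6 = 0.8550
  x=5: (0.030/0.149) × 1.2 = 0.2416
Sum = 3.1000 + 0.8550 + 0.8550 + 0.2416 = 5.0517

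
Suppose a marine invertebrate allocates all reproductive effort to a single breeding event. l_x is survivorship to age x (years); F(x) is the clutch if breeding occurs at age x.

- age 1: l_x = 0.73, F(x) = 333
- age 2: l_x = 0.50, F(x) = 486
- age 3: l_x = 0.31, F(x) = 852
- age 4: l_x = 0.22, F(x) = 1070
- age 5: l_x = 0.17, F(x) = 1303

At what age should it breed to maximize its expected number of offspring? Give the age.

3

Expected offspring if breeding at age x = l_x × F(x):
  age 1: 0.73 × 333 = 243.090
  age 2: 0.50 × 486 = 243.000
  age 3: 0.31 × 852 = 264.120
  age 4: 0.22 × 1070 = 235.400
  age 5: 0.17 × 1303 = 221.510
Maximum at age 3 (264.120).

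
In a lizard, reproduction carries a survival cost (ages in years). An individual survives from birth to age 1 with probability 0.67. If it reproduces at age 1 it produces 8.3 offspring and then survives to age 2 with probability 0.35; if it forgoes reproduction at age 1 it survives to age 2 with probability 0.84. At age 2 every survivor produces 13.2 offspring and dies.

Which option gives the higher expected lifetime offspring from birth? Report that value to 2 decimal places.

breed at age 1: R₀ = 0.67 × (8.3 + 0.35 × 13.2) = 0.67 × 12.9200 = 8.6564
delay to age 2: R₀ = 0.67 × (0.84 × 13.2) = 0.67 × 11.0880 = 7.4290
Higher: breed at age 1 (8.6564).

8.66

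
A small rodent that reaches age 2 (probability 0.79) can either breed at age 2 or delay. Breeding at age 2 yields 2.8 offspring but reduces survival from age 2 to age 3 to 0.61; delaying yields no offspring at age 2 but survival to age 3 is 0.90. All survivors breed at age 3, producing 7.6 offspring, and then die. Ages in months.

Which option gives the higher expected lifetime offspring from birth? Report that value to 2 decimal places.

breed at age 2: R₀ = 0.79 × (2.8 + 0.61 × 7.6) = 0.79 × 7.4360 = 5.8744
delay to age 3: R₀ = 0.79 × (0.90 × 7.6) = 0.79 × 6.8400 = 5.4036
Higher: breed at age 2 (5.8744).

5.87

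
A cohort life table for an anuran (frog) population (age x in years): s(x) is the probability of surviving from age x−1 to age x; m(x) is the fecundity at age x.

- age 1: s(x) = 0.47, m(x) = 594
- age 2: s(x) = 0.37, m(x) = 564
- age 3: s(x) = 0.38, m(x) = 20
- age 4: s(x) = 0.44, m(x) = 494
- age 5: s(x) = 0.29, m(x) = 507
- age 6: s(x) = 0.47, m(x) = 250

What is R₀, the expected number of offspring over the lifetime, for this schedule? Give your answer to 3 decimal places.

398.211

Survivorship from birth: l_x = s_1·s_2·…·s_x.
  l_1 = 0.47000
  l_2 = 0.17390
  l_3 = 0.06608
  l_4 = 0.02908
  l_5 = 0.00843
  l_6 = 0.00396
R₀ = Σ l_x m(x):
  age 1: 0.47000 × 594 = 279.1800
  age 2: 0.17390 × 564 = 98.0796
  age 3: 0.06608 × 20 = 1.3216
  age 4: 0.02908 × 494 = 14.3655
  age 5: 0.00843 × 507 = 4.2740
  age 6: 0.00396 × 250 = 0.9900
R₀ = 279.1800 + 98.0796 + 1.3216 + 14.3655 + 4.2740 + 0.9900 = 398.2107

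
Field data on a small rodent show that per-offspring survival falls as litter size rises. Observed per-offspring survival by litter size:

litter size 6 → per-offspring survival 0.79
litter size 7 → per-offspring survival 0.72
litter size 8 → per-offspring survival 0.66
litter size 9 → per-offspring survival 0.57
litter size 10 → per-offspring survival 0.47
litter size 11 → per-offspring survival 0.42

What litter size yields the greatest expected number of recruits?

Expected recruits = c × s(c):
  c=6: 6 × 0.79 = 4.740
  c=7: 7 × 0.72 = 5.040
  c=8: 8 × 0.66 = 5.280
  c=9: 9 × 0.57 = 5.130
  c=10: 10 × 0.47 = 4.700
  c=11: 11 × 0.42 = 4.620
Maximum at c = 8 (5.280 recruits).

8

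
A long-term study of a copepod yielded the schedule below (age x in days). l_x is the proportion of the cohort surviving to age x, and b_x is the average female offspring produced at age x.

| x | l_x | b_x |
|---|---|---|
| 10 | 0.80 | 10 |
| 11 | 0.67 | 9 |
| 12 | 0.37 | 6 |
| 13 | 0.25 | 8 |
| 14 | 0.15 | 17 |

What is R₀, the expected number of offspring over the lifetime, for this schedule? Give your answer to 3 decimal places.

20.800

R₀ = Σ l_x b_x:
  age 10: 0.80 × 10 = 8.0000
  age 11: 0.67 × 9 = 6.0300
  age 12: 0.37 × 6 = 2.2200
  age 13: 0.25 × 8 = 2.0000
  age 14: 0.15 × 17 = 2.5500
R₀ = 8.0000 + 6.0300 + 2.2200 + 2.0000 + 2.5500 = 20.8000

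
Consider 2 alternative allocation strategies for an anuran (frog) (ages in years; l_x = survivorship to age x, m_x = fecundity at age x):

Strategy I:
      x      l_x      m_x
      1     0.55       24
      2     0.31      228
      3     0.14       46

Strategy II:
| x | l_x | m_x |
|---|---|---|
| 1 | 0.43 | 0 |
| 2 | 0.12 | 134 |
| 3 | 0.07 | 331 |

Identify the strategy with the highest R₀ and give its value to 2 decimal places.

Strategy I: R₀ = 0.55×24 + 0.31×228 + 0.14×46 = 90.3200
Strategy II: R₀ = 0.43×0 + 0.12×134 + 0.07×331 = 39.2500
Highest R₀: strategy I with 90.3200.

90.32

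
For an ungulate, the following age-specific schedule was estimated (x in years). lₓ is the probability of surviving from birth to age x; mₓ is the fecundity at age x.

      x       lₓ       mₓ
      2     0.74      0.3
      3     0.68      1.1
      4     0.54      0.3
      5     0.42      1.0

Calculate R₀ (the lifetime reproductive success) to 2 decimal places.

1.55

R₀ = Σ lₓ mₓ:
  age 2: 0.74 × 0.3 = 0.2220
  age 3: 0.68 × 1.1 = 0.7480
  age 4: 0.54 × 0.3 = 0.1620
  age 5: 0.42 × 1.0 = 0.4200
R₀ = 0.2220 + 0.7480 + 0.1620 + 0.4200 = 1.5520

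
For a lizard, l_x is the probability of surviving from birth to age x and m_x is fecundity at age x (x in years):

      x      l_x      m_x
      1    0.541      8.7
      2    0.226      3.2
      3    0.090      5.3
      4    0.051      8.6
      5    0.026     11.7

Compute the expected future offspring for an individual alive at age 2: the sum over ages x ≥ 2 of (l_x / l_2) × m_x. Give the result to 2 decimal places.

l_2 = 0.226. Conditional survival from age 2 to x is l_x / l_2.
  x=2: (0.226/0.226) × 3.2 = 3.2000
  x=3: (0.090/0.226) × 5.3 = 2.1106
  x=4: (0.051/0.226) × 8.6 = 1.9407
  x=5: (0.026/0.226) × 11.7 = 1.3460
Sum = 3.2000 + 2.1106 + 1.9407 + 1.3460 = 8.5973

8.60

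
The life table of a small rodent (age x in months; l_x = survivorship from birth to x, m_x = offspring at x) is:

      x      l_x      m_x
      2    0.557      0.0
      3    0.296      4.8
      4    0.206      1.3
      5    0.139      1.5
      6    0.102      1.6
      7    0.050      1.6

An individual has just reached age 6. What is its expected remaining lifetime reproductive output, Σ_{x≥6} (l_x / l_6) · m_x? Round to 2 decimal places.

2.38

l_6 = 0.102. Conditional survival from age 6 to x is l_x / l_6.
  x=6: (0.102/0.102) × 1.6 = 1.6000
  x=7: (0.050/0.102) × 1.6 = 0.7843
Sum = 1.6000 + 0.7843 = 2.3843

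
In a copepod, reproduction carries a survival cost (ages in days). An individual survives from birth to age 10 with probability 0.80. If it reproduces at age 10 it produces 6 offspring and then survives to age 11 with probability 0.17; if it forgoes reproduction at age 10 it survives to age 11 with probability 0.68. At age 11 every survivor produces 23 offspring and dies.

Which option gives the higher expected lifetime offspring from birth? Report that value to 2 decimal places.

breed at age 10: R₀ = 0.80 × (6 + 0.17 × 23) = 0.80 × 9.9100 = 7.9280
delay to age 11: R₀ = 0.80 × (0.68 × 23) = 0.80 × 15.6400 = 12.5120
Higher: delay to age 11 (12.5120).

12.51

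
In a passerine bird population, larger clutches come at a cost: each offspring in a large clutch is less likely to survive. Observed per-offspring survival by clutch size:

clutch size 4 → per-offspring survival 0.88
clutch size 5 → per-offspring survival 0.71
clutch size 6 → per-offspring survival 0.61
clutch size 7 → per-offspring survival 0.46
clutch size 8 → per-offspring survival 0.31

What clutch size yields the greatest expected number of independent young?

Expected independent young = c × s(c):
  c=4: 4 × 0.88 = 3.520
  c=5: 5 × 0.71 = 3.550
  c=6: 6 × 0.61 = 3.660
  c=7: 7 × 0.46 = 3.220
  c=8: 8 × 0.31 = 2.480
Maximum at c = 6 (3.660 independent young).

6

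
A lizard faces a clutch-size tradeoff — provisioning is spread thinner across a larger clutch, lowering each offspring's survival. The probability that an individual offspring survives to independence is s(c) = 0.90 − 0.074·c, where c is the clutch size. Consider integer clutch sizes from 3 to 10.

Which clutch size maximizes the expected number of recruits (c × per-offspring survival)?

Expected recruits = c × s(c):
  c=3: 3 × 0.678 = 2.034
  c=4: 4 × 0.604 = 2.416
  c=5: 5 × 0.530 = 2.650
  c=6: 6 × 0.456 = 2.736
  c=7: 7 × 0.382 = 2.674
  c=8: 8 × 0.308 = 2.464
  c=9: 9 × 0.234 = 2.106
  c=10: 10 × 0.160 = 1.600
Maximum at c = 6 (2.736 recruits).

6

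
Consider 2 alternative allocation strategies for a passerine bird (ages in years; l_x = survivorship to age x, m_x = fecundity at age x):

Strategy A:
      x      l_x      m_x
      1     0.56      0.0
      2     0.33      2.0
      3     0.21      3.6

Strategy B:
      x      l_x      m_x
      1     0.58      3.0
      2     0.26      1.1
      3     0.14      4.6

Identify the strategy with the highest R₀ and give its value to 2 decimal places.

2.67

Strategy A: R₀ = 0.56×0.0 + 0.33×2.0 + 0.21×3.6 = 1.4160
Strategy B: R₀ = 0.58×3.0 + 0.26×1.1 + 0.14×4.6 = 2.6700
Highest R₀: strategy B with 2.6700.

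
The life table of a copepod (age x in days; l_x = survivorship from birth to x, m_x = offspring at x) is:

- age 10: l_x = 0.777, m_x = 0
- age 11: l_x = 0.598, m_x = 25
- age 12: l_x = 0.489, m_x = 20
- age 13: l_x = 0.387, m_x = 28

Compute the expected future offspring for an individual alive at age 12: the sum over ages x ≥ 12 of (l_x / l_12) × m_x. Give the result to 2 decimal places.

l_12 = 0.489. Conditional survival from age 12 to x is l_x / l_12.
  x=12: (0.489/0.489) × 20 = 20.0000
  x=13: (0.387/0.489) × 28 = 22.1595
Sum = 20.0000 + 22.1595 = 42.1595

42.16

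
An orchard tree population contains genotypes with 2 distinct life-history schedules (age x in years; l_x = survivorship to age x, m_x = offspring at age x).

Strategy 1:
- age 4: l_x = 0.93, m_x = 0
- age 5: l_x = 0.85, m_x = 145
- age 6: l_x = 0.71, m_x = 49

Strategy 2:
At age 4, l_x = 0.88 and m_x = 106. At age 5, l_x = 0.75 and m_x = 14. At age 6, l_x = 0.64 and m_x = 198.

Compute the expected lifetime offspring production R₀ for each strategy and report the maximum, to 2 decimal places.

Strategy 1: R₀ = 0.93×0 + 0.85×145 + 0.71×49 = 158.0400
Strategy 2: R₀ = 0.88×106 + 0.75×14 + 0.64×198 = 230.5000
Highest R₀: strategy 2 with 230.5000.

230.50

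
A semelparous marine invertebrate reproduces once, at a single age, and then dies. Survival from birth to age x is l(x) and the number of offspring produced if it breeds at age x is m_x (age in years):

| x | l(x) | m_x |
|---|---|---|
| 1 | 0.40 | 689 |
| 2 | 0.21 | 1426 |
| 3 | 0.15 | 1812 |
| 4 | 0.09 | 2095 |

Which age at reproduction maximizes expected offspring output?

Expected offspring if breeding at age x = l(x) × m_x:
  age 1: 0.40 × 689 = 275.600
  age 2: 0.21 × 1426 = 299.460
  age 3: 0.15 × 1812 = 271.800
  age 4: 0.09 × 2095 = 188.550
Maximum at age 2 (299.460).

2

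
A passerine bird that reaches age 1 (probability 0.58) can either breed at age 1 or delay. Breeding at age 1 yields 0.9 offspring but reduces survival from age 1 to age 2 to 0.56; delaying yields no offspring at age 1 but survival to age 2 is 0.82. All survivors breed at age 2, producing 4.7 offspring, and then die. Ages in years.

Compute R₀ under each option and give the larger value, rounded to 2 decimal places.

2.24

breed at age 1: R₀ = 0.58 × (0.9 + 0.56 × 4.7) = 0.58 × 3.5320 = 2.0486
delay to age 2: R₀ = 0.58 × (0.82 × 4.7) = 0.58 × 3.8540 = 2.2353
Higher: delay to age 2 (2.2353).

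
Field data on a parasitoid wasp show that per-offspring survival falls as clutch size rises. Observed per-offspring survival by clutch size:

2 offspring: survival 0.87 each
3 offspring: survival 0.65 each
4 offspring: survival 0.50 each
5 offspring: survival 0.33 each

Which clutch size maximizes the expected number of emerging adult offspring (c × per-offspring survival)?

4

Expected emerging adult offspring = c × s(c):
  c=2: 2 × 0.87 = 1.740
  c=3: 3 × 0.65 = 1.950
  c=4: 4 × 0.50 = 2.000
  c=5: 5 × 0.33 = 1.650
Maximum at c = 4 (2.000 emerging adult offspring).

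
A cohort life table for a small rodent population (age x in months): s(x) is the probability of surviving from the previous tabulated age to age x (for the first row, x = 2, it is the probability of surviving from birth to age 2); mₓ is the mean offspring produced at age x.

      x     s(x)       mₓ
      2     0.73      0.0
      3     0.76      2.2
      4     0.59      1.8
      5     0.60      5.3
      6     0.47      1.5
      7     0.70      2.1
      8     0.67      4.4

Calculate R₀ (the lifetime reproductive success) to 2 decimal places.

Survivorship from birth: l_x = s_2·s_3·…·s_x.
  l_2 = 0.73000
  l_3 = 0.55480
  l_4 = 0.32733
  l_5 = 0.19640
  l_6 = 0.09231
  l_7 = 0.06462
  l_8 = 0.04329
R₀ = Σ l_x mₓ:
  age 2: 0.73000 × 0.0 = 0.0000
  age 3: 0.55480 × 2.2 = 1.2206
  age 4: 0.32733 × 1.8 = 0.5892
  age 5: 0.19640 × 5.3 = 1.0409
  age 6: 0.09231 × 1.5 = 0.1385
  age 7: 0.06462 × 2.1 = 0.1357
  age 8: 0.04329 × 4.4 = 0.1905
R₀ = 0.0000 + 1.2206 + 0.5892 + 1.0409 + 0.1385 + 0.1357 + 0.1905 = 3.3153

3.32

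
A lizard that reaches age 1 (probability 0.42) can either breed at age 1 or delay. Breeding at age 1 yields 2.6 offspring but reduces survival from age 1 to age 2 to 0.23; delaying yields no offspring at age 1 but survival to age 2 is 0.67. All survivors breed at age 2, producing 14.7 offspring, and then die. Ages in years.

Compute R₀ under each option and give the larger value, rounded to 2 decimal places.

breed at age 1: R₀ = 0.42 × (2.6 + 0.23 × 14.7) = 0.42 × 5.9810 = 2.5120
delay to age 2: R₀ = 0.42 × (0.67 × 14.7) = 0.42 × 9.8490 = 4.1366
Higher: delay to age 2 (4.1366).

4.14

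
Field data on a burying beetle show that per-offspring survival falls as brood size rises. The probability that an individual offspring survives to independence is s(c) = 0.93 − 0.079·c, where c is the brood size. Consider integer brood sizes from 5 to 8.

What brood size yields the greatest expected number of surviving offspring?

Expected surviving offspring = c × s(c):
  c=5: 5 × 0.535 = 2.675
  c=6: 6 × 0.456 = 2.736
  c=7: 7 × 0.377 = 2.639
  c=8: 8 × 0.298 = 2.384
Maximum at c = 6 (2.736 surviving offspring).

6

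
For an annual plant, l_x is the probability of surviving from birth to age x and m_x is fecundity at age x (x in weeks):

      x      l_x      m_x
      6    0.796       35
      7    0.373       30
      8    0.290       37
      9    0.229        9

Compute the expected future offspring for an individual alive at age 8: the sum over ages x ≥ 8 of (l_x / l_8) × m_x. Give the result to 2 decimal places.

l_8 = 0.290. Conditional survival from age 8 to x is l_x / l_8.
  x=8: (0.290/0.290) × 37 = 37.0000
  x=9: (0.229/0.290) × 9 = 7.1069
Sum = 37.0000 + 7.1069 = 44.1069

44.11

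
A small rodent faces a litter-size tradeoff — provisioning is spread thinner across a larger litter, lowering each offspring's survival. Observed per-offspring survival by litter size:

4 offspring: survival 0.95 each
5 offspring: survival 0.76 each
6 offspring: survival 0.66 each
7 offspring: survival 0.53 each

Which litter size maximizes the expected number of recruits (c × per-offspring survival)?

Expected recruits = c × s(c):
  c=4: 4 × 0.95 = 3.800
  c=5: 5 × 0.76 = 3.800
  c=6: 6 × 0.66 = 3.960
  c=7: 7 × 0.53 = 3.710
Maximum at c = 6 (3.960 recruits).

6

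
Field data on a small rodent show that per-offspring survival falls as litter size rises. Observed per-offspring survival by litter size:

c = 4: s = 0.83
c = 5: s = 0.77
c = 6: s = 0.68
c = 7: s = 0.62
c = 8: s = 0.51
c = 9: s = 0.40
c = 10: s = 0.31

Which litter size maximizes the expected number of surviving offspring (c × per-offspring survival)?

Expected surviving offspring = c × s(c):
  c=4: 4 × 0.83 = 3.320
  c=5: 5 × 0.77 = 3.850
  c=6: 6 × 0.68 = 4.080
  c=7: 7 × 0.62 = 4.340
  c=8: 8 × 0.51 = 4.080
  c=9: 9 × 0.40 = 3.600
  c=10: 10 × 0.31 = 3.100
Maximum at c = 7 (4.340 surviving offspring).

7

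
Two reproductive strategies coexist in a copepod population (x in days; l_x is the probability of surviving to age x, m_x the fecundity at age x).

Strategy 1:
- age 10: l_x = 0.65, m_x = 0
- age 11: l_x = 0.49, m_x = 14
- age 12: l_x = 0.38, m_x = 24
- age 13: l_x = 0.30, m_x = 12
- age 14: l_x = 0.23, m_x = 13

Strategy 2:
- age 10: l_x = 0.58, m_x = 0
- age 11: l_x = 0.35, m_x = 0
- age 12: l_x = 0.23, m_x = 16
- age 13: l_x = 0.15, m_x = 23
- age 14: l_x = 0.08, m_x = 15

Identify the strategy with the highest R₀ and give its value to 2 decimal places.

22.57

Strategy 1: R₀ = 0.65×0 + 0.49×14 + 0.38×24 + 0.30×12 + 0.23×13 = 22.5700
Strategy 2: R₀ = 0.58×0 + 0.35×0 + 0.23×16 + 0.15×23 + 0.08×15 = 8.3300
Highest R₀: strategy 1 with 22.5700.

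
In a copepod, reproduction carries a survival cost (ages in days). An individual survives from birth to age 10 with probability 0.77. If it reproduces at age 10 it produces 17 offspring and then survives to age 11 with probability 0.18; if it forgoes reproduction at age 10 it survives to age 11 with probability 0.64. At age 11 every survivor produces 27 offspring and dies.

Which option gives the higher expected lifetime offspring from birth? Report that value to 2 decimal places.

16.83

breed at age 10: R₀ = 0.77 × (17 + 0.18 × 27) = 0.77 × 21.8600 = 16.8322
delay to age 11: R₀ = 0.77 × (0.64 × 27) = 0.77 × 17.2800 = 13.3056
Higher: breed at age 10 (16.8322).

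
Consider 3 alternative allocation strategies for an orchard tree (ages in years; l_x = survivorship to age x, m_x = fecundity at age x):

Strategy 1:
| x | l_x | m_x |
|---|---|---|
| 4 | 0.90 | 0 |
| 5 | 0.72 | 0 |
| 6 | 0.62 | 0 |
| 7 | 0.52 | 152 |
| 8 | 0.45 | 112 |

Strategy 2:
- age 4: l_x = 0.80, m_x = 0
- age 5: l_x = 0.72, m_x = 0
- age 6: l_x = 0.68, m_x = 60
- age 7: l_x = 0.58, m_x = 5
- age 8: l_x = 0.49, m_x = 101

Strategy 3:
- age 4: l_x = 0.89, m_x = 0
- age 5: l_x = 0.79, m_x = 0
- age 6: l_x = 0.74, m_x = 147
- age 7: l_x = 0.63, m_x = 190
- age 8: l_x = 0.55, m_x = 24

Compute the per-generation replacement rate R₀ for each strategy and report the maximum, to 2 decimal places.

Strategy 1: R₀ = 0.90×0 + 0.72×0 + 0.62×0 + 0.52×152 + 0.45×112 = 129.4400
Strategy 2: R₀ = 0.80×0 + 0.72×0 + 0.68×60 + 0.58×5 + 0.49×101 = 93.1900
Strategy 3: R₀ = 0.89×0 + 0.79×0 + 0.74×147 + 0.63×190 + 0.55×24 = 241.6800
Highest R₀: strategy 3 with 241.6800.

241.68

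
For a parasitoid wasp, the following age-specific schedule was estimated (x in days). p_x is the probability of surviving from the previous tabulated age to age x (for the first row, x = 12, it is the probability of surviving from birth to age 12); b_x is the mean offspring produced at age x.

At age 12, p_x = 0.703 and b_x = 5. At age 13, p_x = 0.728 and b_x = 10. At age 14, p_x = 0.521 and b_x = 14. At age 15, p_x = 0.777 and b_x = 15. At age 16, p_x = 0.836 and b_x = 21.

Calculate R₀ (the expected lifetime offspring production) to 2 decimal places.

Survivorship from birth: l_x = p_12·p_13·…·p_x.
  l_12 = 0.70300
  l_13 = 0.51178
  l_14 = 0.26664
  l_15 = 0.20718
  l_16 = 0.17320
R₀ = Σ l_x b_x:
  age 12: 0.70300 × 5 = 3.5150
  age 13: 0.51178 × 10 = 5.1178
  age 14: 0.26664 × 14 = 3.7330
  age 15: 0.20718 × 15 = 3.1077
  age 16: 0.17320 × 21 = 3.6372
R₀ = 3.5150 + 5.1178 + 3.7330 + 3.1077 + 3.6372 = 19.1107

19.11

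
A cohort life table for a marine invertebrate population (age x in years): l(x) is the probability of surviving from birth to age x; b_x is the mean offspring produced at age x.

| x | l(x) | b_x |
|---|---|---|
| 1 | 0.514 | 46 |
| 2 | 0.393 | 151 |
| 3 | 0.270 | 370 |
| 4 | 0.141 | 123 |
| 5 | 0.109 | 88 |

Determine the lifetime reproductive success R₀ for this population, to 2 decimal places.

209.82

R₀ = Σ l(x) b_x:
  age 1: 0.514 × 46 = 23.6440
  age 2: 0.393 × 151 = 59.3430
  age 3: 0.270 × 370 = 99.9000
  age 4: 0.141 × 123 = 17.3430
  age 5: 0.109 × 88 = 9.5920
R₀ = 23.6440 + 59.3430 + 99.9000 + 17.3430 + 9.5920 = 209.8220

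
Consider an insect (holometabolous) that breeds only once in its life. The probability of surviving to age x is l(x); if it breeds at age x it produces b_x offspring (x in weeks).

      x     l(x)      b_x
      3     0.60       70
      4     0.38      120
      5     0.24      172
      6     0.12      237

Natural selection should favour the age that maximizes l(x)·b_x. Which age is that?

Expected offspring if breeding at age x = l(x) × b_x:
  age 3: 0.60 × 70 = 42.000
  age 4: 0.38 × 120 = 45.600
  age 5: 0.24 × 172 = 41.280
  age 6: 0.12 × 237 = 28.440
Maximum at age 4 (45.600).

4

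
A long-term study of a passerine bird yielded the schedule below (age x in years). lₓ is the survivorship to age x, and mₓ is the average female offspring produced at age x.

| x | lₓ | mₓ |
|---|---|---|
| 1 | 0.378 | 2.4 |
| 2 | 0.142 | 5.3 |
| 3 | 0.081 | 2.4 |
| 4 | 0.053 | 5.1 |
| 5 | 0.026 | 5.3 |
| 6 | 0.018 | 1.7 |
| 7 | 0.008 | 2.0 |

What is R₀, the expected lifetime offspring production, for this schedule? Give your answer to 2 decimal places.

R₀ = Σ lₓ mₓ:
  age 1: 0.378 × 2.4 = 0.9072
  age 2: 0.142 × 5.3 = 0.7526
  age 3: 0.081 × 2.4 = 0.1944
  age 4: 0.053 × 5.1 = 0.2703
  age 5: 0.026 × 5.3 = 0.1378
  age 6: 0.018 × 1.7 = 0.0306
  age 7: 0.008 × 2.0 = 0.0160
R₀ = 0.9072 + 0.7526 + 0.1944 + 0.2703 + 0.1378 + 0.0306 + 0.0160 = 2.3089

2.31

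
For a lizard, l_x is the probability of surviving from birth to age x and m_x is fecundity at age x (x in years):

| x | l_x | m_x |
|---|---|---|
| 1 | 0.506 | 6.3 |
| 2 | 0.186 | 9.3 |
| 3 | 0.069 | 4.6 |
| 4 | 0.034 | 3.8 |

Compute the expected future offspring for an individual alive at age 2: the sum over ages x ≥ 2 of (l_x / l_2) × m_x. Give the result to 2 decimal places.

11.70

l_2 = 0.186. Conditional survival from age 2 to x is l_x / l_2.
  x=2: (0.186/0.186) × 9.3 = 9.3000
  x=3: (0.069/0.186) × 4.6 = 1.7065
  x=4: (0.034/0.186) × 3.8 = 0.6946
Sum = 9.3000 + 1.7065 + 0.6946 = 11.7011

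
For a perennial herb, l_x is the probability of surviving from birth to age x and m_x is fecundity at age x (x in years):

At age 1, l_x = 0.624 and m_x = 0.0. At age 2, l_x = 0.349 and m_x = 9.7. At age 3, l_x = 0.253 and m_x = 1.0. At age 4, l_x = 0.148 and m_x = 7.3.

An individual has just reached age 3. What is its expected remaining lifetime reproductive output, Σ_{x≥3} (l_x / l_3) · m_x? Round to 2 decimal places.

l_3 = 0.253. Conditional survival from age 3 to x is l_x / l_3.
  x=3: (0.253/0.253) × 1.0 = 1.0000
  x=4: (0.148/0.253) × 7.3 = 4.2704
Sum = 1.0000 + 4.2704 = 5.2704

5.27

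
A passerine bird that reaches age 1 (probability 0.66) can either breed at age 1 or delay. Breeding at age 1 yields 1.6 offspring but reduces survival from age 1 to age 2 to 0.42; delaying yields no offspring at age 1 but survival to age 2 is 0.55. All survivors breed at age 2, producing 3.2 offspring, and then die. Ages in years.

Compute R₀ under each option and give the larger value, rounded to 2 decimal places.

1.94

breed at age 1: R₀ = 0.66 × (1.6 + 0.42 × 3.2) = 0.66 × 2.9440 = 1.9430
delay to age 2: R₀ = 0.66 × (0.55 × 3.2) = 0.66 × 1.7600 = 1.1616
Higher: breed at age 1 (1.9430).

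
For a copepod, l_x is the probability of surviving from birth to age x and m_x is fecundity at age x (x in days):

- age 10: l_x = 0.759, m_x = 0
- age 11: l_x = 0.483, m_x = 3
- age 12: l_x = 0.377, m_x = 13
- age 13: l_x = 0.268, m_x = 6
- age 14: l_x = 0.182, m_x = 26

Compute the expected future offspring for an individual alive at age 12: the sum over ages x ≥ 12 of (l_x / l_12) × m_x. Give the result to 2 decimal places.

l_12 = 0.377. Conditional survival from age 12 to x is l_x / l_12.
  x=12: (0.377/0.377) × 13 = 13.0000
  x=13: (0.268/0.377) × 6 = 4.2653
  x=14: (0.182/0.377) × 26 = 12.5517
Sum = 13.0000 + 4.2653 + 12.5517 = 29.8170

29.82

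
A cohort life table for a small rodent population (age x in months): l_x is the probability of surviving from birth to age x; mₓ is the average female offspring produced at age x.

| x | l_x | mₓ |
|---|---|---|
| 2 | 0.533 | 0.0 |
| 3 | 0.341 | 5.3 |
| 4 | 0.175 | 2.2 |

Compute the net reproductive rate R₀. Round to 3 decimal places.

R₀ = Σ l_x mₓ:
  age 2: 0.533 × 0.0 = 0.0000
  age 3: 0.341 × 5.3 = 1.8073
  age 4: 0.175 × 2.2 = 0.3850
R₀ = 0.0000 + 1.8073 + 0.3850 = 2.1923

2.192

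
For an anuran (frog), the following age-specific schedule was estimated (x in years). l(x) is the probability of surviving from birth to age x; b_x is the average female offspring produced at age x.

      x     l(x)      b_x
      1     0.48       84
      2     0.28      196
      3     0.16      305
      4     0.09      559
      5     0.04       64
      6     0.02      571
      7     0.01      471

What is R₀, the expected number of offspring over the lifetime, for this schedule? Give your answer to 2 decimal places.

213.00

R₀ = Σ l(x) b_x:
  age 1: 0.48 × 84 = 40.3200
  age 2: 0.28 × 196 = 54.8800
  age 3: 0.16 × 305 = 48.8000
  age 4: 0.09 × 559 = 50.3100
  age 5: 0.04 × 64 = 2.5600
  age 6: 0.02 × 571 = 11.4200
  age 7: 0.01 × 471 = 4.7100
R₀ = 40.3200 + 54.8800 + 48.8000 + 50.3100 + 2.5600 + 11.4200 + 4.7100 = 213.0000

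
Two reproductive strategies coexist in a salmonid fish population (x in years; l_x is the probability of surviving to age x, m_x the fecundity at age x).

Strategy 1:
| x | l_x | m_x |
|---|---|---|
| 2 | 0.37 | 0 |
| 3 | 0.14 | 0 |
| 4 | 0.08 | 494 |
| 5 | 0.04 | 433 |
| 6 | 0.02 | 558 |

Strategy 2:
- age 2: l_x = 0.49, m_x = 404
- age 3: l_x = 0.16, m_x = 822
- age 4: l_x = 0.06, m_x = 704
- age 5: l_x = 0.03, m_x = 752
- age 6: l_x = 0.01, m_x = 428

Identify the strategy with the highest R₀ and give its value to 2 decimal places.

Strategy 1: R₀ = 0.37×0 + 0.14×0 + 0.08×494 + 0.04×433 + 0.02×558 = 68.0000
Strategy 2: R₀ = 0.49×404 + 0.16×822 + 0.06×704 + 0.03×752 + 0.01×428 = 398.5600
Highest R₀: strategy 2 with 398.5600.

398.56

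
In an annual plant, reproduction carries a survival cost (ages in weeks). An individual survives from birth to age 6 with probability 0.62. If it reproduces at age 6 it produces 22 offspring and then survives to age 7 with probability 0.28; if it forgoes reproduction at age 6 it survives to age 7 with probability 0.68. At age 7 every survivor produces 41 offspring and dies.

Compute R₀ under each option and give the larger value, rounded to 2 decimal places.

20.76

breed at age 6: R₀ = 0.62 × (22 + 0.28 × 41) = 0.62 × 33.4800 = 20.7576
delay to age 7: R₀ = 0.62 × (0.68 × 41) = 0.62 × 27.8800 = 17.2856
Higher: breed at age 6 (20.7576).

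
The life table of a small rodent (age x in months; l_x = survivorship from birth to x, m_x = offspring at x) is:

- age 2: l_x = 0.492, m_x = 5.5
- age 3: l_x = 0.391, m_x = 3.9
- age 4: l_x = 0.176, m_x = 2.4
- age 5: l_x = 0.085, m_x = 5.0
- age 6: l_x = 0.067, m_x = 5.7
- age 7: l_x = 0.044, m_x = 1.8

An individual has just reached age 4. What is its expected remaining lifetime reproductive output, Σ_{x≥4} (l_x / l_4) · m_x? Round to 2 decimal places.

7.43

l_4 = 0.176. Conditional survival from age 4 to x is l_x / l_4.
  x=4: (0.176/0.176) × 2.4 = 2.4000
  x=5: (0.085/0.176) × 5.0 = 2.4148
  x=6: (0.067/0.176) × 5.7 = 2.1699
  x=7: (0.044/0.176) × 1.8 = 0.4500
Sum = 2.4000 + 2.4148 + 2.1699 + 0.4500 = 7.4347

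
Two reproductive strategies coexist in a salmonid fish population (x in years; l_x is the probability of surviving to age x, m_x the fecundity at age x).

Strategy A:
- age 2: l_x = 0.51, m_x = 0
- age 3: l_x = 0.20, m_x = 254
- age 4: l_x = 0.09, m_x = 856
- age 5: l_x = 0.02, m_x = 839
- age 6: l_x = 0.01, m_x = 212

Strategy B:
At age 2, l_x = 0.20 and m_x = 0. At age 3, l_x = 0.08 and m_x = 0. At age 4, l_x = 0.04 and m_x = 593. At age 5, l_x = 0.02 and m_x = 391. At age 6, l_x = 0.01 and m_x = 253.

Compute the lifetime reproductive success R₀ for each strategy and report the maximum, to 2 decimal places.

146.74

Strategy A: R₀ = 0.51×0 + 0.20×254 + 0.09×856 + 0.02×839 + 0.01×212 = 146.7400
Strategy B: R₀ = 0.20×0 + 0.08×0 + 0.04×593 + 0.02×391 + 0.01×253 = 34.0700
Highest R₀: strategy A with 146.7400.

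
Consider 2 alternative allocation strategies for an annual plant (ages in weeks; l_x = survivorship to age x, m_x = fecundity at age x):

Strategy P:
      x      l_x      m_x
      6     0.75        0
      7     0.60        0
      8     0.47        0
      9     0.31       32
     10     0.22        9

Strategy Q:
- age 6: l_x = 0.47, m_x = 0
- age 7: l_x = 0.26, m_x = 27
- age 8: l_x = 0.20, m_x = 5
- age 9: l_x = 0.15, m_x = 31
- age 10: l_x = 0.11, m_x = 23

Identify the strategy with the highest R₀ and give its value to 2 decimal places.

Strategy P: R₀ = 0.75×0 + 0.60×0 + 0.47×0 + 0.31×32 + 0.22×9 = 11.9000
Strategy Q: R₀ = 0.47×0 + 0.26×27 + 0.20×5 + 0.15×31 + 0.11×23 = 15.2000
Highest R₀: strategy Q with 15.2000.

15.20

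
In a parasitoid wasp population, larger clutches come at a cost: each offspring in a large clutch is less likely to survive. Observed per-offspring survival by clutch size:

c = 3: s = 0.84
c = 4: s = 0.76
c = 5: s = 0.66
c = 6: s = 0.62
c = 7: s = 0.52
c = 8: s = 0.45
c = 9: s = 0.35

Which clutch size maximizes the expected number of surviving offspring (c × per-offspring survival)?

Expected surviving offspring = c × s(c):
  c=3: 3 × 0.84 = 2.520
  c=4: 4 × 0.76 = 3.040
  c=5: 5 × 0.66 = 3.300
  c=6: 6 × 0.62 = 3.720
  c=7: 7 × 0.52 = 3.640
  c=8: 8 × 0.45 = 3.600
  c=9: 9 × 0.35 = 3.150
Maximum at c = 6 (3.720 surviving offspring).

6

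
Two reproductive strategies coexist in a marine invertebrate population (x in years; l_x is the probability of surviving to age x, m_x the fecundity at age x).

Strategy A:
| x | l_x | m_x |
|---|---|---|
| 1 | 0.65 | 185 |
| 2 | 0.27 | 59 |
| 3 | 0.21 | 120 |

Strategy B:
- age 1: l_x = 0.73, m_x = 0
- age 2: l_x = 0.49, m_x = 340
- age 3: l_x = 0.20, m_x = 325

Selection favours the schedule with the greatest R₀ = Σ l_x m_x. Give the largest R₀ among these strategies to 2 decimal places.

Strategy A: R₀ = 0.65×185 + 0.27×59 + 0.21×120 = 161.3800
Strategy B: R₀ = 0.73×0 + 0.49×340 + 0.20×325 = 231.6000
Highest R₀: strategy B with 231.6000.

231.60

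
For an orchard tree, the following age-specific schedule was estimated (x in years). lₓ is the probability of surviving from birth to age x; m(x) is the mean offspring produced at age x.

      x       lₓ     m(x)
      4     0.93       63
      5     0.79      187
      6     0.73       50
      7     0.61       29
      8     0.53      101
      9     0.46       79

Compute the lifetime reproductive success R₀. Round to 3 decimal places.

R₀ = Σ lₓ m(x):
  age 4: 0.93 × 63 = 58.5900
  age 5: 0.79 × 187 = 147.7300
  age 6: 0.73 × 50 = 36.5000
  age 7: 0.61 × 29 = 17.6900
  age 8: 0.53 × 101 = 53.5300
  age 9: 0.46 × 79 = 36.3400
R₀ = 58.5900 + 147.7300 + 36.5000 + 17.6900 + 53.5300 + 36.3400 = 350.3800

350.380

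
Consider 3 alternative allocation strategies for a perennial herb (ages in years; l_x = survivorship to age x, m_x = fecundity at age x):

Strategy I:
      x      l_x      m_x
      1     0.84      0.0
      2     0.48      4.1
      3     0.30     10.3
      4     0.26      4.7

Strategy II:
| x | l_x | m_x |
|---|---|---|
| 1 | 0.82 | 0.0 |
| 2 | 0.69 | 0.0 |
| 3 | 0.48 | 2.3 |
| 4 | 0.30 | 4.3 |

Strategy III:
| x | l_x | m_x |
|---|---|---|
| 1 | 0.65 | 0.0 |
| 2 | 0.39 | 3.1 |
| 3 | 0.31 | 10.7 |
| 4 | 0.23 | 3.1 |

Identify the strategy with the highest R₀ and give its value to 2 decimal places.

6.28

Strategy I: R₀ = 0.84×0.0 + 0.48×4.1 + 0.30×10.3 + 0.26×4.7 = 6.2800
Strategy II: R₀ = 0.82×0.0 + 0.69×0.0 + 0.48×2.3 + 0.30×4.3 = 2.3940
Strategy III: R₀ = 0.65×0.0 + 0.39×3.1 + 0.31×10.7 + 0.23×3.1 = 5.2390
Highest R₀: strategy I with 6.2800.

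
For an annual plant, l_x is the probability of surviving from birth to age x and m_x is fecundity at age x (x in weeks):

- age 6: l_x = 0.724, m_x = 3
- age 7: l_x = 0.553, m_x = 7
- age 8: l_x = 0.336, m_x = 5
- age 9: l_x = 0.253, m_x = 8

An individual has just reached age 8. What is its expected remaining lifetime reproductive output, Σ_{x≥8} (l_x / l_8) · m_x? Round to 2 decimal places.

l_8 = 0.336. Conditional survival from age 8 to x is l_x / l_8.
  x=8: (0.336/0.336) × 5 = 5.0000
  x=9: (0.253/0.336) × 8 = 6.0238
Sum = 5.0000 + 6.0238 = 11.0238

11.02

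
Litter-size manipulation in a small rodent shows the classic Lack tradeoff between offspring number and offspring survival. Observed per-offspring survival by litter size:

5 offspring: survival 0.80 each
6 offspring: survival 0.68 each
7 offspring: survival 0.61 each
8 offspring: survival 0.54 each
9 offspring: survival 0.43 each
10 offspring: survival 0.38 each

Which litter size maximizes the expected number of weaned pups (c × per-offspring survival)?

Expected weaned pups = c × s(c):
  c=5: 5 × 0.80 = 4.000
  c=6: 6 × 0.68 = 4.080
  c=7: 7 × 0.61 = 4.270
  c=8: 8 × 0.54 = 4.320
  c=9: 9 × 0.43 = 3.870
  c=10: 10 × 0.38 = 3.800
Maximum at c = 8 (4.320 weaned pups).

8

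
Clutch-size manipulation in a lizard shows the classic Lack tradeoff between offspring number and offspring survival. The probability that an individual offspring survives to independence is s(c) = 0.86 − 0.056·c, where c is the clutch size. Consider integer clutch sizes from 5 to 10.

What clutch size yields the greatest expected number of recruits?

Expected recruits = c × s(c):
  c=5: 5 × 0.580 = 2.900
  c=6: 6 × 0.524 = 3.144
  c=7: 7 × 0.468 = 3.276
  c=8: 8 × 0.412 = 3.296
  c=9: 9 × 0.356 = 3.204
  c=10: 10 × 0.300 = 3.000
Maximum at c = 8 (3.296 recruits).

8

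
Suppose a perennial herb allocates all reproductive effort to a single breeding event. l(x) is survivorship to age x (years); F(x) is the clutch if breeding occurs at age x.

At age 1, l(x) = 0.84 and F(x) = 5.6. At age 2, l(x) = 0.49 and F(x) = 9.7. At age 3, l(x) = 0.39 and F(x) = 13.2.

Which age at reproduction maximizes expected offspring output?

Expected offspring if breeding at age x = l(x) × F(x):
  age 1: 0.84 × 5.6 = 4.704
  age 2: 0.49 × 9.7 = 4.753
  age 3: 0.39 × 13.2 = 5.148
Maximum at age 3 (5.148).

3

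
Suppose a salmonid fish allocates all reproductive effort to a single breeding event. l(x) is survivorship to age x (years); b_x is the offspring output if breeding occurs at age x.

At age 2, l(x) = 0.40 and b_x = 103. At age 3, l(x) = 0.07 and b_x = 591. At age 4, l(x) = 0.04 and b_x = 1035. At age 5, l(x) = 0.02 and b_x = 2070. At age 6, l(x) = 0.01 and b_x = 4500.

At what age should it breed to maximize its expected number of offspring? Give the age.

6

Expected offspring if breeding at age x = l(x) × b_x:
  age 2: 0.40 × 103 = 41.200
  age 3: 0.07 × 591 = 41.370
  age 4: 0.04 × 1035 = 41.400
  age 5: 0.02 × 2070 = 41.400
  age 6: 0.01 × 4500 = 45.000
Maximum at age 6 (45.000).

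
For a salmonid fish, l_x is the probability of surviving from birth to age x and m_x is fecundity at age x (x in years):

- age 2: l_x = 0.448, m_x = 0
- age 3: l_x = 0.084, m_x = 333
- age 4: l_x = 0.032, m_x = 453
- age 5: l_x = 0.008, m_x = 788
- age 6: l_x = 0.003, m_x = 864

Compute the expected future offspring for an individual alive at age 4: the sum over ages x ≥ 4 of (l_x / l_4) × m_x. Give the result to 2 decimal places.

731.00

l_4 = 0.032. Conditional survival from age 4 to x is l_x / l_4.
  x=4: (0.032/0.032) × 453 = 453.0000
  x=5: (0.008/0.032) × 788 = 197.0000
  x=6: (0.003/0.032) × 864 = 81.0000
Sum = 453.0000 + 197.0000 + 81.0000 = 731.0000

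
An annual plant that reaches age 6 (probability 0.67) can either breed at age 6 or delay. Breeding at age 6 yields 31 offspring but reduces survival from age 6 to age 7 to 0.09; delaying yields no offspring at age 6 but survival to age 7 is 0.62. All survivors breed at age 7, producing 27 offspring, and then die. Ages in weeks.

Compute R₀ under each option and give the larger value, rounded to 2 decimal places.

breed at age 6: R₀ = 0.67 × (31 + 0.09 × 27) = 0.67 × 33.4300 = 22.3981
delay to age 7: R₀ = 0.67 × (0.62 × 27) = 0.67 × 16.7400 = 11.2158
Higher: breed at age 6 (22.3981).

22.40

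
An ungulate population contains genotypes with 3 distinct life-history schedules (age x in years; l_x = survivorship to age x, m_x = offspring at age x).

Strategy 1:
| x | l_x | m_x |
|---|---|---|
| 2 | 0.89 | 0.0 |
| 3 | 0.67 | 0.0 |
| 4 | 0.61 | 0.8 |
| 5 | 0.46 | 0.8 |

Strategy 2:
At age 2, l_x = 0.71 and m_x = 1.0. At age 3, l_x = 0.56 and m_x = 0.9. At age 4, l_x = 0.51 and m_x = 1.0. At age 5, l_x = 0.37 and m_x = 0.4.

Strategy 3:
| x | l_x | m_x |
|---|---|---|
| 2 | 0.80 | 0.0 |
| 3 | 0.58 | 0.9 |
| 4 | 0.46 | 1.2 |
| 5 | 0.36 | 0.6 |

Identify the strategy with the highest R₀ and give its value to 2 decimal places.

Strategy 1: R₀ = 0.89×0.0 + 0.67×0.0 + 0.61×0.8 + 0.46×0.8 = 0.8560
Strategy 2: R₀ = 0.71×1.0 + 0.56×0.9 + 0.51×1.0 + 0.37×0.4 = 1.8720
Strategy 3: R₀ = 0.80×0.0 + 0.58×0.9 + 0.46×1.2 + 0.36×0.6 = 1.2900
Highest R₀: strategy 2 with 1.8720.

1.87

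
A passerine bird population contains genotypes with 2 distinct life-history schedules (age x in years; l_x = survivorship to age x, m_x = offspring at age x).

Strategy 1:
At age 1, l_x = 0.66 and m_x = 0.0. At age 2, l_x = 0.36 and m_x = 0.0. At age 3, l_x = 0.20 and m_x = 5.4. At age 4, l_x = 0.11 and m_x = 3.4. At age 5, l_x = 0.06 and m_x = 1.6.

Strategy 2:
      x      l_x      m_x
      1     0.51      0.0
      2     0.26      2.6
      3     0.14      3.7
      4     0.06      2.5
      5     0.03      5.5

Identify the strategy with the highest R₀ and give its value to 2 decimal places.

Strategy 1: R₀ = 0.66×0.0 + 0.36×0.0 + 0.20×5.4 + 0.11×3.4 + 0.06×1.6 = 1.5500
Strategy 2: R₀ = 0.51×0.0 + 0.26×2.6 + 0.14×3.7 + 0.06×2.5 + 0.03×5.5 = 1.5090
Highest R₀: strategy 1 with 1.5500.

1.55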